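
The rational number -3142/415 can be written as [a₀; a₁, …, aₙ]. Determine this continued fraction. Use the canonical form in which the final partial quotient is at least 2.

[-8; 2, 3, 59]

Run the Euclidean algorithm, recording each quotient:
⌊-3142/415⌋ = -8, remainder 178
⌊415/178⌋ = 2, remainder 59
⌊178/59⌋ = 3, remainder 1
⌊59/1⌋ = 59, remainder 0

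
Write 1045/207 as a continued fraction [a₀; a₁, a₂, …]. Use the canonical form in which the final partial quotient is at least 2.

[5; 20, 1, 2, 3]

Apply division with remainder until the remainder is 0:
1045 ÷ 207 → quotient 5, remainder 10
207 ÷ 10 → quotient 20, remainder 7
10 ÷ 7 → quotient 1, remainder 3
7 ÷ 3 → quotient 2, remainder 1
3 ÷ 1 → quotient 3, remainder 0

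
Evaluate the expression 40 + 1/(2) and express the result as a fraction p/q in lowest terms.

81/2

Collapse the nested fraction from the inside out:
Start with 2.
40 + 1/(2/1) = 40 + 1/2 = 81/2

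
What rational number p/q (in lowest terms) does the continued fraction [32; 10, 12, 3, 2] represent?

27830/867

Compute successive convergents:
a_0 = 32: 32/1
a_1 = 10: 321/10
a_2 = 12: 3884/121
a_3 = 3: 11973/373
a_4 = 2: 27830/867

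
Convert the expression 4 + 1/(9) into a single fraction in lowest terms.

Collapse the nested fraction from the inside out:
Start with 9.
4 + 1/(9/1) = 4 + 1/9 = 37/9

37/9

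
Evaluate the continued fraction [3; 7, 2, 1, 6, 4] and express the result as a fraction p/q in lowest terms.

1913/610

Start with 4.
6 + 1/(4/1) = 6 + 1/4 = 25/4
1 + 1/(25/4) = 1 + 4/25 = 29/25
2 + 1/(29/25) = 2 + 25/29 = 83/29
7 + 1/(83/29) = 7 + 29/83 = 610/83
3 + 1/(610/83) = 3 + 83/610 = 1913/610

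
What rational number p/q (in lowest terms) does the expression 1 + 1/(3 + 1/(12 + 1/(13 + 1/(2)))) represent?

a_0 = 1: 1/1
a_1 = 3: 4/3
a_2 = 12: 49/37
a_3 = 13: 641/484
a_4 = 2: 1331/1005

1331/1005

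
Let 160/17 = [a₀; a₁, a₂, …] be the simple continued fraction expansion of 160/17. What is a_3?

3

Run the Euclidean algorithm, recording each quotient:
⌊160/17⌋ = 9, remainder 7
⌊17/7⌋ = 2, remainder 3
⌊7/3⌋ = 2, remainder 1
⌊3/1⌋ = 3, remainder 0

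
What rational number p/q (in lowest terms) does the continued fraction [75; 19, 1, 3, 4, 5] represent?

132014/1759

a_0 = 75: 75/1
a_1 = 19: 1426/19
a_2 = 1: 1501/20
a_3 = 3: 5929/79
a_4 = 4: 25217/336
a_5 = 5: 132014/1759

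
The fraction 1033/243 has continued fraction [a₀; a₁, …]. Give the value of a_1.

3

1033 ÷ 243 → quotient 4, remainder 61
243 ÷ 61 → quotient 3, remainder 60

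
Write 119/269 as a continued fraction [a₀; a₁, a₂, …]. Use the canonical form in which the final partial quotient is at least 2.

119 ÷ 269 → quotient 0, remainder 119
269 ÷ 119 → quotient 2, remainder 31
119 ÷ 31 → quotient 3, remainder 26
31 ÷ 26 → quotient 1, remainder 5
26 ÷ 5 → quotient 5, remainder 1
5 ÷ 1 → quotient 5, remainder 0

[0; 2, 3, 1, 5, 5]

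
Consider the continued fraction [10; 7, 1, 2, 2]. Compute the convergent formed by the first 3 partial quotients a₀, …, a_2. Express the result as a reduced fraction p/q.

Collapse the nested fraction from the inside out:
Start with 1.
7 + 1/(1/1) = 7 + 1/1 = 8/1
10 + 1/(8/1) = 10 + 1/8 = 81/8

81/8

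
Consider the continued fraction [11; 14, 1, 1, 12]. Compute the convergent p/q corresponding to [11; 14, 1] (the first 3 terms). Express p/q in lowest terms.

Start with 1.
14 + 1/(1/1) = 14 + 1/1 = 15/1
11 + 1/(15/1) = 11 + 1/15 = 166/15

166/15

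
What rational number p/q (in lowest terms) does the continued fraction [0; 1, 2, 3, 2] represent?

16/23

a_0 = 0: 0/1
a_1 = 1: 1/1
a_2 = 2: 2/3
a_3 = 3: 7/10
a_4 = 2: 16/23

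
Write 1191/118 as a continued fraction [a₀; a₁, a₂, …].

[10; 10, 1, 2, 1, 2]

Run the Euclidean algorithm, recording each quotient:
⌊1191/118⌋ = 10, remainder 11
⌊118/11⌋ = 10, remainder 8
⌊11/8⌋ = 1, remainder 3
⌊8/3⌋ = 2, remainder 2
⌊3/2⌋ = 1, remainder 1
⌊2/1⌋ = 2, remainder 0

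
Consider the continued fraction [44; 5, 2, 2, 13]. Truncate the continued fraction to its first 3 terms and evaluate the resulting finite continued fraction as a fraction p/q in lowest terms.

486/11

Build up convergents one term at a time:
a_0 = 44: 44/1
a_1 = 5: 221/5
a_2 = 2: 486/11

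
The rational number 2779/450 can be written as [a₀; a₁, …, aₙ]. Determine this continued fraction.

[6; 5, 1, 2, 3, 2, 3]

⌊2779/450⌋ = 6, remainder 79
⌊450/79⌋ = 5, remainder 55
⌊79/55⌋ = 1, remainder 24
⌊55/24⌋ = 2, remainder 7
⌊24/7⌋ = 3, remainder 3
⌊7/3⌋ = 2, remainder 1
⌊3/1⌋ = 3, remainder 0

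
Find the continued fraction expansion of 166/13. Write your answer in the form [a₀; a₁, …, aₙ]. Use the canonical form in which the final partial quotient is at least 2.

166 ÷ 13 → quotient 12, remainder 10
13 ÷ 10 → quotient 1, remainder 3
10 ÷ 3 → quotient 3, remainder 1
3 ÷ 1 → quotient 3, remainder 0

[12; 1, 3, 3]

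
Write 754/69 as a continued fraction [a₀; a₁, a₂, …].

[10; 1, 12, 1, 4]

Apply division with remainder until the remainder is 0:
⌊754/69⌋ = 10, remainder 64
⌊69/64⌋ = 1, remainder 5
⌊64/5⌋ = 12, remainder 4
⌊5/4⌋ = 1, remainder 1
⌊4/1⌋ = 4, remainder 0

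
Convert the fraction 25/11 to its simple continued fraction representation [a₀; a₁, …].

[2; 3, 1, 2]

⌊25/11⌋ = 2, remainder 3
⌊11/3⌋ = 3, remainder 2
⌊3/2⌋ = 1, remainder 1
⌊2/1⌋ = 2, remainder 0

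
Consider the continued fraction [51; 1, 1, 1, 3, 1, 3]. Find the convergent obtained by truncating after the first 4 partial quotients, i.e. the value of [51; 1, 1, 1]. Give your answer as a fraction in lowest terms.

155/3

Build up convergents one term at a time:
a_0 = 51: 51/1
a_1 = 1: 52/1
a_2 = 1: 103/2
a_3 = 1: 155/3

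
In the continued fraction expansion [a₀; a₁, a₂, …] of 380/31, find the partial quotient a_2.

1

Repeatedly divide and take the remainder:
⌊380/31⌋ = 12, remainder 8
⌊31/8⌋ = 3, remainder 7
⌊8/7⌋ = 1, remainder 1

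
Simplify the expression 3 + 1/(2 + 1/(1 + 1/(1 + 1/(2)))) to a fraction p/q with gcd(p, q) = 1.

44/13

a_0 = 3: 3/1
a_1 = 2: 7/2
a_2 = 1: 10/3
a_3 = 1: 17/5
a_4 = 2: 44/13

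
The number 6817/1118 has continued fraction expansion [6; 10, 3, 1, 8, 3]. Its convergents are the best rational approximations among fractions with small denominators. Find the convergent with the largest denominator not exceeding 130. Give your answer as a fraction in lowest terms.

a_0 = 6: 6/1  (≤ bound)
a_1 = 10: 61/10  (≤ bound)
a_2 = 3: 189/31  (≤ bound)
a_3 = 1: 250/41  (≤ bound)
a_4 = 8: 2189/359  (> 130, stop)

250/41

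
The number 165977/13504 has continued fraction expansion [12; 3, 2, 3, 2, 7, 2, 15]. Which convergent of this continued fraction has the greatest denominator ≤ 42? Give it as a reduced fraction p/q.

a_0 = 12: 12/1  (≤ bound)
a_1 = 3: 37/3  (≤ bound)
a_2 = 2: 86/7  (≤ bound)
a_3 = 3: 295/24  (≤ bound)
a_4 = 2: 676/55  (> 42, stop)

295/24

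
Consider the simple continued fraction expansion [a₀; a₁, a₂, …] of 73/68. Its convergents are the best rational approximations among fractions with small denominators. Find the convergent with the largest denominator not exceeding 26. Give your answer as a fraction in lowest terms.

a_0 = 1: 1/1  (≤ bound)
a_1 = 13: 14/13  (≤ bound)
a_2 = 1: 15/14  (≤ bound)
a_3 = 1: 29/27  (> 26, stop)

15/14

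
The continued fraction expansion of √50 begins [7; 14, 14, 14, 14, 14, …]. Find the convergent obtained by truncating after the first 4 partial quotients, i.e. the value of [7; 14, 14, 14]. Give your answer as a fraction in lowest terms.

19601/2772

Build up convergents one term at a time:
a_0 = 7: 7/1
a_1 = 14: 99/14
a_2 = 14: 1393/197
a_3 = 14: 19601/2772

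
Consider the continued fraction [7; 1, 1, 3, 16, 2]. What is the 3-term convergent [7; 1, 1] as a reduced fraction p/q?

Use the convergent recurrence hₖ = aₖ·hₖ₋₁ + hₖ₋₂ (and likewise for the denominators kₖ):
a_0 = 7: 7/1
a_1 = 1: 8/1
a_2 = 1: 15/2

15/2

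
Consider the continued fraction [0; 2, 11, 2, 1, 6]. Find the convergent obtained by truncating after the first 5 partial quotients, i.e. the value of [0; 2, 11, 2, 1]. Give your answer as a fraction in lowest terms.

Compute successive convergents:
a_0 = 0: 0/1
a_1 = 2: 1/2
a_2 = 11: 11/23
a_3 = 2: 23/48
a_4 = 1: 34/71

34/71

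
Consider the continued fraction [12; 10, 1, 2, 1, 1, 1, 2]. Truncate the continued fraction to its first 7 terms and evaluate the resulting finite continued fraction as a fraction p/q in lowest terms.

Start with 1.
1 + 1/(1/1) = 1 + 1/1 = 2/1
1 + 1/(2/1) = 1 + 1/2 = 3/2
2 + 1/(3/2) = 2 + 2/3 = 8/3
1 + 1/(8/3) = 1 + 3/8 = 11/8
10 + 1/(11/8) = 10 + 8/11 = 118/11
12 + 1/(118/11) = 12 + 11/118 = 1427/118

1427/118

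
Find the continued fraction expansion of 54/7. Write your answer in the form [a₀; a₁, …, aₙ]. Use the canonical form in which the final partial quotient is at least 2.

[7; 1, 2, 2]

54 = 7·7 + 5, so a_0 = 7
7 = 1·5 + 2, so a_1 = 1
5 = 2·2 + 1, so a_2 = 2
2 = 2·1 + 0, so a_3 = 2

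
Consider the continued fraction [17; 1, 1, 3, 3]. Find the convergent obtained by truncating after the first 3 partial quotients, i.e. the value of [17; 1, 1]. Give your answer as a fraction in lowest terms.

Compute successive convergents:
a_0 = 17: 17/1
a_1 = 1: 18/1
a_2 = 1: 35/2

35/2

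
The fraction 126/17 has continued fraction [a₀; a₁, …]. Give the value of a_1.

2

Apply division with remainder until the remainder is 0:
126 = 7·17 + 7, so a_0 = 7
17 = 2·7 + 3, so a_1 = 2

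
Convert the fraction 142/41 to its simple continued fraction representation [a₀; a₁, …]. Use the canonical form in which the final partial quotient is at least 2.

⌊142/41⌋ = 3, remainder 19
⌊41/19⌋ = 2, remainder 3
⌊19/3⌋ = 6, remainder 1
⌊3/1⌋ = 3, remainder 0

[3; 2, 6, 3]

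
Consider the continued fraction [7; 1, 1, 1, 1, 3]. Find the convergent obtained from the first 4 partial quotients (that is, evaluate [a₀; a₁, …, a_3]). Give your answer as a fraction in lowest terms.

23/3

Starting at the tail and folding back:
Start with 1.
1 + 1/(1/1) = 1 + 1/1 = 2/1
1 + 1/(2/1) = 1 + 1/2 = 3/2
7 + 1/(3/2) = 7 + 2/3 = 23/3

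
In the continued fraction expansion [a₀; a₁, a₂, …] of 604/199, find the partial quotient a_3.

3

604 ÷ 199 → quotient 3, remainder 7
199 ÷ 7 → quotient 28, remainder 3
7 ÷ 3 → quotient 2, remainder 1
3 ÷ 1 → quotient 3, remainder 0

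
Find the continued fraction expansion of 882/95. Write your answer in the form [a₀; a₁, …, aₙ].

⌊882/95⌋ = 9, remainder 27
⌊95/27⌋ = 3, remainder 14
⌊27/14⌋ = 1, remainder 13
⌊14/13⌋ = 1, remainder 1
⌊13/1⌋ = 13, remainder 0

[9; 3, 1, 1, 13]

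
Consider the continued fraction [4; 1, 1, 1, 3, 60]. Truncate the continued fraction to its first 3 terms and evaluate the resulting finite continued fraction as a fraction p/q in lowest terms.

9/2

Compute successive convergents:
a_0 = 4: 4/1
a_1 = 1: 5/1
a_2 = 1: 9/2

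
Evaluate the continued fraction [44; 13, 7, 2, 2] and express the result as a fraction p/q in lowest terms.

21421/486

Use the convergent recurrence hₖ = aₖ·hₖ₋₁ + hₖ₋₂ (and likewise for the denominators kₖ):
a_0 = 44: 44/1
a_1 = 13: 573/13
a_2 = 7: 4055/92
a_3 = 2: 8683/197
a_4 = 2: 21421/486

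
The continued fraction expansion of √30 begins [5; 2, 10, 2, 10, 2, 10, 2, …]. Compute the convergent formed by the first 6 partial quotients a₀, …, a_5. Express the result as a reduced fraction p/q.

Work from the innermost term outward:
Start with 2.
10 + 1/(2/1) = 10 + 1/2 = 21/2
2 + 1/(21/2) = 2 + 2/21 = 44/21
10 + 1/(44/21) = 10 + 21/44 = 461/44
2 + 1/(461/44) = 2 + 44/461 = 966/461
5 + 1/(966/461) = 5 + 461/966 = 5291/966

5291/966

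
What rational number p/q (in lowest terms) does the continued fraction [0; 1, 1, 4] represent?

5/9

Start with 4.
1 + 1/(4/1) = 1 + 1/4 = 5/4
1 + 1/(5/4) = 1 + 4/5 = 9/5
0 + 1/(9/5) = 0 + 5/9 = 5/9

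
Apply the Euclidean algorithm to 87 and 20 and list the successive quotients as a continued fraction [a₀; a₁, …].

Apply division with remainder until the remainder is 0:
87 = 4·20 + 7, so a_0 = 4
20 = 2·7 + 6, so a_1 = 2
7 = 1·6 + 1, so a_2 = 1
6 = 6·1 + 0, so a_3 = 6

[4; 2, 1, 6]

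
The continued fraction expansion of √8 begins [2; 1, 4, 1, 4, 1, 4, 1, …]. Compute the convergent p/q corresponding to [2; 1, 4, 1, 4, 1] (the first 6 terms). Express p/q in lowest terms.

Compute successive convergents:
a_0 = 2: 2/1
a_1 = 1: 3/1
a_2 = 4: 14/5
a_3 = 1: 17/6
a_4 = 4: 82/29
a_5 = 1: 99/35

99/35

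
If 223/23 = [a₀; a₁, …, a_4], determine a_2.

2

Apply division with remainder until the remainder is 0:
⌊223/23⌋ = 9, remainder 16
⌊23/16⌋ = 1, remainder 7
⌊16/7⌋ = 2, remainder 2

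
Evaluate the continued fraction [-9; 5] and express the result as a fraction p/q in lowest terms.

-44/5

a_0 = -9: -9/1
a_1 = 5: -44/5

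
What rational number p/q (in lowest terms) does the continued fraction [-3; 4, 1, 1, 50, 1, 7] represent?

Collapse the nested fraction from the inside out:
Start with 7.
1 + 1/(7/1) = 1 + 1/7 = 8/7
50 + 1/(8/7) = 50 + 7/8 = 407/8
1 + 1/(407/8) = 1 + 8/407 = 415/407
1 + 1/(415/407) = 1 + 407/415 = 822/415
4 + 1/(822/415) = 4 + 415/822 = 3703/822
-3 + 1/(3703/822) = -3 + 822/3703 = -10287/3703

-10287/3703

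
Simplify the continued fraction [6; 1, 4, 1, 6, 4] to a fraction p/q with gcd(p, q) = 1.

1161/170

a_0 = 6: 6/1
a_1 = 1: 7/1
a_2 = 4: 34/5
a_3 = 1: 41/6
a_4 = 6: 280/41
a_5 = 4: 1161/170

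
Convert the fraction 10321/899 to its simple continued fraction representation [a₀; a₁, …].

[11; 2, 12, 2, 1, 11]

Run the Euclidean algorithm, recording each quotient:
10321 = 11·899 + 432, so a_0 = 11
899 = 2·432 + 35, so a_1 = 2
432 = 12·35 + 12, so a_2 = 12
35 = 2·12 + 11, so a_3 = 2
12 = 1·11 + 1, so a_4 = 1
11 = 11·1 + 0, so a_5 = 11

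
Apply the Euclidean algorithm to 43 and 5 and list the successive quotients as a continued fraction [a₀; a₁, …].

Apply division with remainder until the remainder is 0:
43 ÷ 5 → quotient 8, remainder 3
5 ÷ 3 → quotient 1, remainder 2
3 ÷ 2 → quotient 1, remainder 1
2 ÷ 1 → quotient 2, remainder 0

[8; 1, 1, 2]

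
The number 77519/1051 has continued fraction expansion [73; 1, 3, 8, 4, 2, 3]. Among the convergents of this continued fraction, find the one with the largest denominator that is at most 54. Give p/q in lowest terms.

2434/33

a_0 = 73: 73/1  (≤ bound)
a_1 = 1: 74/1  (≤ bound)
a_2 = 3: 295/4  (≤ bound)
a_3 = 8: 2434/33  (≤ bound)
a_4 = 4: 10031/136  (> 54, stop)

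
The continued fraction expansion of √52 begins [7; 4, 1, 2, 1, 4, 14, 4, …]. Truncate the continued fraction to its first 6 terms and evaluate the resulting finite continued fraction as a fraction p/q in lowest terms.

649/90

Start with 4.
1 + 1/(4/1) = 1 + 1/4 = 5/4
2 + 1/(5/4) = 2 + 4/5 = 14/5
1 + 1/(14/5) = 1 + 5/14 = 19/14
4 + 1/(19/14) = 4 + 14/19 = 90/19
7 + 1/(90/19) = 7 + 19/90 = 649/90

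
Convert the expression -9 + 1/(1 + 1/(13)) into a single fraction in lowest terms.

a_0 = -9: -9/1
a_1 = 1: -8/1
a_2 = 13: -113/14

-113/14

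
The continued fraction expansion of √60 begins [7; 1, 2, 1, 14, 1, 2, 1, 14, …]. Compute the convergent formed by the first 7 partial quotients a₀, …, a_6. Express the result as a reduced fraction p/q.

1433/185

Compute successive convergents:
a_0 = 7: 7/1
a_1 = 1: 8/1
a_2 = 2: 23/3
a_3 = 1: 31/4
a_4 = 14: 457/59
a_5 = 1: 488/63
a_6 = 2: 1433/185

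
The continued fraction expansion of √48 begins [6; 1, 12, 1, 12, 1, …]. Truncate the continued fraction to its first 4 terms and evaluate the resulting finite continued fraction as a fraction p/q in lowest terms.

97/14

a_0 = 6: 6/1
a_1 = 1: 7/1
a_2 = 12: 90/13
a_3 = 1: 97/14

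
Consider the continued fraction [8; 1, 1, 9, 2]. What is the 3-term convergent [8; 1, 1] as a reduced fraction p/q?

17/2

a_0 = 8: 8/1
a_1 = 1: 9/1
a_2 = 1: 17/2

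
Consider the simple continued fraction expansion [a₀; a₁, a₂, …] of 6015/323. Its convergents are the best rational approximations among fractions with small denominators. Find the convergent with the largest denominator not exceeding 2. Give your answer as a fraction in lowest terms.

37/2

List convergents until the denominator exceeds the bound:
a_0 = 18: 18/1  (≤ bound)
a_1 = 1: 19/1  (≤ bound)
a_2 = 1: 37/2  (≤ bound)
a_3 = 1: 56/3  (> 2, stop)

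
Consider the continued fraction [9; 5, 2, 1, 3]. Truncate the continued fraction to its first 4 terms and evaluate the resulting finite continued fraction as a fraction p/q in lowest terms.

Starting at the tail and folding back:
Start with 1.
2 + 1/(1/1) = 2 + 1/1 = 3/1
5 + 1/(3/1) = 5 + 1/3 = 16/3
9 + 1/(16/3) = 9 + 3/16 = 147/16

147/16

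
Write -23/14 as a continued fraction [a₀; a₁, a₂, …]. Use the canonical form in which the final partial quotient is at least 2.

[-2; 2, 1, 4]

Repeatedly divide and take the remainder:
-23 = -2·14 + 5, so a_0 = -2
14 = 2·5 + 4, so a_1 = 2
5 = 1·4 + 1, so a_2 = 1
4 = 4·1 + 0, so a_3 = 4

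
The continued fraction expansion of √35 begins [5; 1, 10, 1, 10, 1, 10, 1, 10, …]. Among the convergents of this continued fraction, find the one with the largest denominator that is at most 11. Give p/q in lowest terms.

a_0 = 5: 5/1  (≤ bound)
a_1 = 1: 6/1  (≤ bound)
a_2 = 10: 65/11  (≤ bound)
a_3 = 1: 71/12  (> 11, stop)

65/11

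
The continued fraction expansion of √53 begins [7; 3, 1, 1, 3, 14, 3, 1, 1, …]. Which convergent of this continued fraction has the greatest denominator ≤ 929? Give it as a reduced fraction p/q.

2599/357

a_0 = 7: 7/1  (≤ bound)
a_1 = 3: 22/3  (≤ bound)
a_2 = 1: 29/4  (≤ bound)
a_3 = 1: 51/7  (≤ bound)
a_4 = 3: 182/25  (≤ bound)
a_5 = 14: 2599/357  (≤ bound)
a_6 = 3: 7979/1096  (> 929, stop)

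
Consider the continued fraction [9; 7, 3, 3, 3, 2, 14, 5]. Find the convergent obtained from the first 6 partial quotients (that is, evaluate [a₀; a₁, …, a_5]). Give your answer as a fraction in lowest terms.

Start with 2.
3 + 1/(2/1) = 3 + 1/2 = 7/2
3 + 1/(7/2) = 3 + 2/7 = 23/7
3 + 1/(23/7) = 3 + 7/23 = 76/23
7 + 1/(76/23) = 7 + 23/76 = 555/76
9 + 1/(555/76) = 9 + 76/555 = 5071/555

5071/555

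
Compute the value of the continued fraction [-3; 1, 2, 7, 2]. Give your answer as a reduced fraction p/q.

-109/47

Use the convergent recurrence hₖ = aₖ·hₖ₋₁ + hₖ₋₂ (and likewise for the denominators kₖ):
a_0 = -3: -3/1
a_1 = 1: -2/1
a_2 = 2: -7/3
a_3 = 7: -51/22
a_4 = 2: -109/47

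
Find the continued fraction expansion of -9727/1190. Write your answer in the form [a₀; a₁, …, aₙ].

Repeatedly divide and take the remainder:
⌊-9727/1190⌋ = -9, remainder 983
⌊1190/983⌋ = 1, remainder 207
⌊983/207⌋ = 4, remainder 155
⌊207/155⌋ = 1, remainder 52
⌊155/52⌋ = 2, remainder 51
⌊52/51⌋ = 1, remainder 1
⌊51/1⌋ = 51, remainder 0

[-9; 1, 4, 1, 2, 1, 51]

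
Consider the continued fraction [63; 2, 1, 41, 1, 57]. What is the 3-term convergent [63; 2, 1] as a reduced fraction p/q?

Start with 1.
2 + 1/(1/1) = 2 + 1/1 = 3/1
63 + 1/(3/1) = 63 + 1/3 = 190/3

190/3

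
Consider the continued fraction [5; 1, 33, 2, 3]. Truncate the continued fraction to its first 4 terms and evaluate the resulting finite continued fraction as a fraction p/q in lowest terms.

Work from the innermost term outward:
Start with 2.
33 + 1/(2/1) = 33 + 1/2 = 67/2
1 + 1/(67/2) = 1 + 2/67 = 69/67
5 + 1/(69/67) = 5 + 67/69 = 412/69

412/69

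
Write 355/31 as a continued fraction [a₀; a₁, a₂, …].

⌊355/31⌋ = 11, remainder 14
⌊31/14⌋ = 2, remainder 3
⌊14/3⌋ = 4, remainder 2
⌊3/2⌋ = 1, remainder 1
⌊2/1⌋ = 2, remainder 0

[11; 2, 4, 1, 2]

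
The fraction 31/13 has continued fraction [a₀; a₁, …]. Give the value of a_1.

2

31 ÷ 13 → quotient 2, remainder 5
13 ÷ 5 → quotient 2, remainder 3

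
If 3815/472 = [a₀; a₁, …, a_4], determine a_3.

1

Apply division with remainder until the remainder is 0:
3815 = 8·472 + 39, so a_0 = 8
472 = 12·39 + 4, so a_1 = 12
39 = 9·4 + 3, so a_2 = 9
4 = 1·3 + 1, so a_3 = 1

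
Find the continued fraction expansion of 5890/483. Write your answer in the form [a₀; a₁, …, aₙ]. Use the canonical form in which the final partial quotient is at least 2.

⌊5890/483⌋ = 12, remainder 94
⌊483/94⌋ = 5, remainder 13
⌊94/13⌋ = 7, remainder 3
⌊13/3⌋ = 4, remainder 1
⌊3/1⌋ = 3, remainder 0

[12; 5, 7, 4, 3]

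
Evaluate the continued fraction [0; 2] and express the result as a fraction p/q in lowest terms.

1/2

Starting at the tail and folding back:
Start with 2.
0 + 1/(2/1) = 0 + 1/2 = 1/2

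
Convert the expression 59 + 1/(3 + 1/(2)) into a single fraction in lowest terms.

Start with 2.
3 + 1/(2/1) = 3 + 1/2 = 7/2
59 + 1/(7/2) = 59 + 2/7 = 415/7

415/7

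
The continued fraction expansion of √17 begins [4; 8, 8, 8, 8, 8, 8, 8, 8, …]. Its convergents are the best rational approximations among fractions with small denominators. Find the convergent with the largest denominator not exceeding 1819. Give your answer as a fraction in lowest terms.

2177/528

List convergents until the denominator exceeds the bound:
a_0 = 4: 4/1  (≤ bound)
a_1 = 8: 33/8  (≤ bound)
a_2 = 8: 268/65  (≤ bound)
a_3 = 8: 2177/528  (≤ bound)
a_4 = 8: 17684/4289  (> 1819, stop)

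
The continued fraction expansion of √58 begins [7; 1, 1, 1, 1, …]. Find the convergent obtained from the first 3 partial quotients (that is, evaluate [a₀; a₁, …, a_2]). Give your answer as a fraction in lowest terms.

Use the convergent recurrence hₖ = aₖ·hₖ₋₁ + hₖ₋₂ (and likewise for the denominators kₖ):
a_0 = 7: 7/1
a_1 = 1: 8/1
a_2 = 1: 15/2

15/2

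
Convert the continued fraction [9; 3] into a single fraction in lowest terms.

Start with 3.
9 + 1/(3/1) = 9 + 1/3 = 28/3

28/3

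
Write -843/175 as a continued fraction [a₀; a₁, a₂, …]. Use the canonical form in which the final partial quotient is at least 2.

⌊-843/175⌋ = -5, remainder 32
⌊175/32⌋ = 5, remainder 15
⌊32/15⌋ = 2, remainder 2
⌊15/2⌋ = 7, remainder 1
⌊2/1⌋ = 2, remainder 0

[-5; 5, 2, 7, 2]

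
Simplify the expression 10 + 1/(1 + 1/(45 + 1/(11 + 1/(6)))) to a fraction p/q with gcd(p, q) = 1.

33901/3088

Start with 6.
11 + 1/(6/1) = 11 + 1/6 = 67/6
45 + 1/(67/6) = 45 + 6/67 = 3021/67
1 + 1/(3021/67) = 1 + 67/3021 = 3088/3021
10 + 1/(3088/3021) = 10 + 3021/3088 = 33901/3088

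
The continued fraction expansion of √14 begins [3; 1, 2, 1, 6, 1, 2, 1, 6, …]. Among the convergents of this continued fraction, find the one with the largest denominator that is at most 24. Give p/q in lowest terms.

15/4

a_0 = 3: 3/1  (≤ bound)
a_1 = 1: 4/1  (≤ bound)
a_2 = 2: 11/3  (≤ bound)
a_3 = 1: 15/4  (≤ bound)
a_4 = 6: 101/27  (> 24, stop)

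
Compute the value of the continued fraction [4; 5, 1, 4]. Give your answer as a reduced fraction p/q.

121/29

Compute successive convergents:
a_0 = 4: 4/1
a_1 = 5: 21/5
a_2 = 1: 25/6
a_3 = 4: 121/29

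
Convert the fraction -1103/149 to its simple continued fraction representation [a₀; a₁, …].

[-8; 1, 1, 2, 14, 2]

-1103 ÷ 149 → quotient -8, remainder 89
149 ÷ 89 → quotient 1, remainder 60
89 ÷ 60 → quotient 1, remainder 29
60 ÷ 29 → quotient 2, remainder 2
29 ÷ 2 → quotient 14, remainder 1
2 ÷ 1 → quotient 2, remainder 0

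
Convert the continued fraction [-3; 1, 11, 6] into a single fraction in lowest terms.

-152/73

Start with 6.
11 + 1/(6/1) = 11 + 1/6 = 67/6
1 + 1/(67/6) = 1 + 6/67 = 73/67
-3 + 1/(73/67) = -3 + 67/73 = -152/73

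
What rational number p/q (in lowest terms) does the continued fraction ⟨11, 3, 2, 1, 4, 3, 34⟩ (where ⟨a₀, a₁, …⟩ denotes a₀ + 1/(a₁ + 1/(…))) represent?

a_0 = 11: 11/1
a_1 = 3: 34/3
a_2 = 2: 79/7
a_3 = 1: 113/10
a_4 = 4: 531/47
a_5 = 3: 1706/151
a_6 = 34: 58535/5181

58535/5181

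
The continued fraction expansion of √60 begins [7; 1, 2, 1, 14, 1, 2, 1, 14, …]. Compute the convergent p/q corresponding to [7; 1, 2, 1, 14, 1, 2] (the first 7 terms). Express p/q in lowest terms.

Compute successive convergents:
a_0 = 7: 7/1
a_1 = 1: 8/1
a_2 = 2: 23/3
a_3 = 1: 31/4
a_4 = 14: 457/59
a_5 = 1: 488/63
a_6 = 2: 1433/185

1433/185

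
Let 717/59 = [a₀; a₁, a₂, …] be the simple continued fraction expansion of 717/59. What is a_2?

Run the Euclidean algorithm, recording each quotient:
717 = 12·59 + 9, so a_0 = 12
59 = 6·9 + 5, so a_1 = 6
9 = 1·5 + 4, so a_2 = 1

1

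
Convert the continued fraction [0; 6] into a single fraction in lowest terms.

1/6

a_0 = 0: 0/1
a_1 = 6: 1/6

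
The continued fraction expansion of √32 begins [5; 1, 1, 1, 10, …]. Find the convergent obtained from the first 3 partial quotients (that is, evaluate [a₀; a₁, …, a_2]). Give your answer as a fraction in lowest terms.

11/2

Build up convergents one term at a time:
a_0 = 5: 5/1
a_1 = 1: 6/1
a_2 = 1: 11/2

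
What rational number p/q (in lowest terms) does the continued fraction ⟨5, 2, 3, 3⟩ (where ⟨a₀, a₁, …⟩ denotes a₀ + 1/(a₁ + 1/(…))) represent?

125/23

Collapse the nested fraction from the inside out:
Start with 3.
3 + 1/(3/1) = 3 + 1/3 = 10/3
2 + 1/(10/3) = 2 + 3/10 = 23/10
5 + 1/(23/10) = 5 + 10/23 = 125/23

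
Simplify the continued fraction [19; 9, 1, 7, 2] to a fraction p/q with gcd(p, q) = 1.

3209/168

Build up convergents one term at a time:
a_0 = 19: 19/1
a_1 = 9: 172/9
a_2 = 1: 191/10
a_3 = 7: 1509/79
a_4 = 2: 3209/168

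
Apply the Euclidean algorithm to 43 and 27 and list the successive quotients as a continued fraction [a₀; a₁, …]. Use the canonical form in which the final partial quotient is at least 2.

Apply division with remainder until the remainder is 0:
43 ÷ 27 → quotient 1, remainder 16
27 ÷ 16 → quotient 1, remainder 11
16 ÷ 11 → quotient 1, remainder 5
11 ÷ 5 → quotient 2, remainder 1
5 ÷ 1 → quotient 5, remainder 0

[1; 1, 1, 2, 5]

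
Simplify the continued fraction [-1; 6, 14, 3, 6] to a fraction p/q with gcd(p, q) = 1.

-1379/1651

Collapse the nested fraction from the inside out:
Start with 6.
3 + 1/(6/1) = 3 + 1/6 = 19/6
14 + 1/(19/6) = 14 + 6/19 = 272/19
6 + 1/(272/19) = 6 + 19/272 = 1651/272
-1 + 1/(1651/272) = -1 + 272/1651 = -1379/1651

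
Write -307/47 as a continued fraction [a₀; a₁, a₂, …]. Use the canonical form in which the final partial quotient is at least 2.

-307 = -7·47 + 22, so a_0 = -7
47 = 2·22 + 3, so a_1 = 2
22 = 7·3 + 1, so a_2 = 7
3 = 3·1 + 0, so a_3 = 3

[-7; 2, 7, 3]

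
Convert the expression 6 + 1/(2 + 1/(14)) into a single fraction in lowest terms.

188/29

Start with 14.
2 + 1/(14/1) = 2 + 1/14 = 29/14
6 + 1/(29/14) = 6 + 14/29 = 188/29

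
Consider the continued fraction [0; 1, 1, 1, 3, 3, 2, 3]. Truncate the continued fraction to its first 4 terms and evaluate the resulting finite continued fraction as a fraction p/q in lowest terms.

2/3

Work from the innermost term outward:
Start with 1.
1 + 1/(1/1) = 1 + 1/1 = 2/1
1 + 1/(2/1) = 1 + 1/2 = 3/2
0 + 1/(3/2) = 0 + 2/3 = 2/3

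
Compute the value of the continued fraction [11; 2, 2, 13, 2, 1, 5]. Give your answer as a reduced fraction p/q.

13330/1169

a_0 = 11: 11/1
a_1 = 2: 23/2
a_2 = 2: 57/5
a_3 = 13: 764/67
a_4 = 2: 1585/139
a_5 = 1: 2349/206
a_6 = 5: 13330/1169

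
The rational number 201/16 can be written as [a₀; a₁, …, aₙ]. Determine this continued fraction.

Repeatedly divide and take the remainder:
201 ÷ 16 → quotient 12, remainder 9
16 ÷ 9 → quotient 1, remainder 7
9 ÷ 7 → quotient 1, remainder 2
7 ÷ 2 → quotient 3, remainder 1
2 ÷ 1 → quotient 2, remainder 0

[12; 1, 1, 3, 2]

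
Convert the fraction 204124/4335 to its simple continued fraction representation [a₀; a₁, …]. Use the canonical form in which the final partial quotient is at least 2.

[47; 11, 2, 3, 1, 1, 7, 3]

204124 ÷ 4335 → quotient 47, remainder 379
4335 ÷ 379 → quotient 11, remainder 166
379 ÷ 166 → quotient 2, remainder 47
166 ÷ 47 → quotient 3, remainder 25
47 ÷ 25 → quotient 1, remainder 22
25 ÷ 22 → quotient 1, remainder 3
22 ÷ 3 → quotient 7, remainder 1
3 ÷ 1 → quotient 3, remainder 0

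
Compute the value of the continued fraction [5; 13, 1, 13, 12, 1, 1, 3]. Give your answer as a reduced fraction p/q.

Build up convergents one term at a time:
a_0 = 5: 5/1
a_1 = 13: 66/13
a_2 = 1: 71/14
a_3 = 13: 989/195
a_4 = 12: 11939/2354
a_5 = 1: 12928/2549
a_6 = 1: 24867/4903
a_7 = 3: 87529/17258

87529/17258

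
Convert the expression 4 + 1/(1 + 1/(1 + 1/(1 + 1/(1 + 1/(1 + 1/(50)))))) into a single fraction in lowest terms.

Work from the innermost term outward:
Start with 50.
1 + 1/(50/1) = 1 + 1/50 = 51/50
1 + 1/(51/50) = 1 + 50/51 = 101/51
1 + 1/(101/51) = 1 + 51/101 = 152/101
1 + 1/(152/101) = 1 + 101/152 = 253/152
1 + 1/(253/152) = 1 + 152/253 = 405/253
4 + 1/(405/253) = 4 + 253/405 = 1873/405

1873/405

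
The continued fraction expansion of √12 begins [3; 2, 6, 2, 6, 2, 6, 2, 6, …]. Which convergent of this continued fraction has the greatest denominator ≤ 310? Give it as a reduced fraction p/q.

List convergents until the denominator exceeds the bound:
a_0 = 3: 3/1  (≤ bound)
a_1 = 2: 7/2  (≤ bound)
a_2 = 6: 45/13  (≤ bound)
a_3 = 2: 97/28  (≤ bound)
a_4 = 6: 627/181  (≤ bound)
a_5 = 2: 1351/390  (> 310, stop)

627/181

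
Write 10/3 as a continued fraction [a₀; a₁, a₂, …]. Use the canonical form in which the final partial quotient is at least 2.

[3; 3]

⌊10/3⌋ = 3, remainder 1
⌊3/1⌋ = 3, remainder 0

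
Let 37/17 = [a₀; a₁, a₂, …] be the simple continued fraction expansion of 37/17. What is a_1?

Apply division with remainder until the remainder is 0:
⌊37/17⌋ = 2, remainder 3
⌊17/3⌋ = 5, remainder 2

5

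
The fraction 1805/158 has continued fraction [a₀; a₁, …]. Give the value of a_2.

2

Apply division with remainder until the remainder is 0:
⌊1805/158⌋ = 11, remainder 67
⌊158/67⌋ = 2, remainder 24
⌊67/24⌋ = 2, remainder 19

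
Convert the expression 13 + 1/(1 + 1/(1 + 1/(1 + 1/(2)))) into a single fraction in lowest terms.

109/8

a_0 = 13: 13/1
a_1 = 1: 14/1
a_2 = 1: 27/2
a_3 = 1: 41/3
a_4 = 2: 109/8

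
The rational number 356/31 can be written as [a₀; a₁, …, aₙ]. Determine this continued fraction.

[11; 2, 15]

⌊356/31⌋ = 11, remainder 15
⌊31/15⌋ = 2, remainder 1
⌊15/1⌋ = 15, remainder 0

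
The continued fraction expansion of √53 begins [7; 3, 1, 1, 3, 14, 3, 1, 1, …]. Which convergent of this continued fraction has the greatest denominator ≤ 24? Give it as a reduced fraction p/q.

List convergents until the denominator exceeds the bound:
a_0 = 7: 7/1  (≤ bound)
a_1 = 3: 22/3  (≤ bound)
a_2 = 1: 29/4  (≤ bound)
a_3 = 1: 51/7  (≤ bound)
a_4 = 3: 182/25  (> 24, stop)

51/7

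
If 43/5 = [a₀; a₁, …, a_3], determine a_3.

43 ÷ 5 → quotient 8, remainder 3
5 ÷ 3 → quotient 1, remainder 2
3 ÷ 2 → quotient 1, remainder 1
2 ÷ 1 → quotient 2, remainder 0

2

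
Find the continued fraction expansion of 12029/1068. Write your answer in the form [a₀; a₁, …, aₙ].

Apply division with remainder until the remainder is 0:
⌊12029/1068⌋ = 11, remainder 281
⌊1068/281⌋ = 3, remainder 225
⌊281/225⌋ = 1, remainder 56
⌊225/56⌋ = 4, remainder 1
⌊56/1⌋ = 56, remainder 0

[11; 3, 1, 4, 56]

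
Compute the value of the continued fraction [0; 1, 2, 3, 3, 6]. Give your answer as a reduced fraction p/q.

145/208

Compute successive convergents:
a_0 = 0: 0/1
a_1 = 1: 1/1
a_2 = 2: 2/3
a_3 = 3: 7/10
a_4 = 3: 23/33
a_5 = 6: 145/208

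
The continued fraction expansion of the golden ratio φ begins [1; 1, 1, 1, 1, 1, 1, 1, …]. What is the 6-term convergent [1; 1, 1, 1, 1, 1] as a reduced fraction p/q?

13/8

Use the convergent recurrence hₖ = aₖ·hₖ₋₁ + hₖ₋₂ (and likewise for the denominators kₖ):
a_0 = 1: 1/1
a_1 = 1: 2/1
a_2 = 1: 3/2
a_3 = 1: 5/3
a_4 = 1: 8/5
a_5 = 1: 13/8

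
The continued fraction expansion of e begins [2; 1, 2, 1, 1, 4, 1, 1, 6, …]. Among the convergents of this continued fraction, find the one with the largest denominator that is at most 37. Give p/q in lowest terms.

List convergents until the denominator exceeds the bound:
a_0 = 2: 2/1  (≤ bound)
a_1 = 1: 3/1  (≤ bound)
a_2 = 2: 8/3  (≤ bound)
a_3 = 1: 11/4  (≤ bound)
a_4 = 1: 19/7  (≤ bound)
a_5 = 4: 87/32  (≤ bound)
a_6 = 1: 106/39  (> 37, stop)

87/32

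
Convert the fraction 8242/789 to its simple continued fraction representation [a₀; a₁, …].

8242 = 10·789 + 352, so a_0 = 10
789 = 2·352 + 85, so a_1 = 2
352 = 4·85 + 12, so a_2 = 4
85 = 7·12 + 1, so a_3 = 7
12 = 12·1 + 0, so a_4 = 12

[10; 2, 4, 7, 12]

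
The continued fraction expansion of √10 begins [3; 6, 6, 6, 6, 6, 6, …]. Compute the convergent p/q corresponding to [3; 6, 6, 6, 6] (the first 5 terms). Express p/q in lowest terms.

4443/1405

Start with 6.
6 + 1/(6/1) = 6 + 1/6 = 37/6
6 + 1/(37/6) = 6 + 6/37 = 228/37
6 + 1/(228/37) = 6 + 37/228 = 1405/228
3 + 1/(1405/228) = 3 + 228/1405 = 4443/1405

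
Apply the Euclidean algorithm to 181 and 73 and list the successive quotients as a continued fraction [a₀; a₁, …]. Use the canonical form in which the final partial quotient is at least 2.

181 = 2·73 + 35, so a_0 = 2
73 = 2·35 + 3, so a_1 = 2
35 = 11·3 + 2, so a_2 = 11
3 = 1·2 + 1, so a_3 = 1
2 = 2·1 + 0, so a_4 = 2

[2; 2, 11, 1, 2]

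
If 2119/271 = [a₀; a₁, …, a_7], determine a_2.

2119 ÷ 271 → quotient 7, remainder 222
271 ÷ 222 → quotient 1, remainder 49
222 ÷ 49 → quotient 4, remainder 26

4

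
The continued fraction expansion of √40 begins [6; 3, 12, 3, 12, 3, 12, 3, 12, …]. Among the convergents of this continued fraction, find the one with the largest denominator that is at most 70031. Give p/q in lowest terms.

337434/53353

a_0 = 6: 6/1  (≤ bound)
a_1 = 3: 19/3  (≤ bound)
a_2 = 12: 234/37  (≤ bound)
a_3 = 3: 721/114  (≤ bound)
a_4 = 12: 8886/1405  (≤ bound)
a_5 = 3: 27379/4329  (≤ bound)
a_6 = 12: 337434/53353  (≤ bound)
a_7 = 3: 1039681/164388  (> 70031, stop)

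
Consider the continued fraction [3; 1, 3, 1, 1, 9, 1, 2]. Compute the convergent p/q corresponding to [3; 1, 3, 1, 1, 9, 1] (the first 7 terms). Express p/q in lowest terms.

a_0 = 3: 3/1
a_1 = 1: 4/1
a_2 = 3: 15/4
a_3 = 1: 19/5
a_4 = 1: 34/9
a_5 = 9: 325/86
a_6 = 1: 359/95

359/95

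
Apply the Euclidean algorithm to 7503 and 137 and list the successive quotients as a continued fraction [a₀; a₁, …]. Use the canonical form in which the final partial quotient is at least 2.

[54; 1, 3, 3, 1, 1, 4]

Apply division with remainder until the remainder is 0:
⌊7503/137⌋ = 54, remainder 105
⌊137/105⌋ = 1, remainder 32
⌊105/32⌋ = 3, remainder 9
⌊32/9⌋ = 3, remainder 5
⌊9/5⌋ = 1, remainder 4
⌊5/4⌋ = 1, remainder 1
⌊4/1⌋ = 4, remainder 0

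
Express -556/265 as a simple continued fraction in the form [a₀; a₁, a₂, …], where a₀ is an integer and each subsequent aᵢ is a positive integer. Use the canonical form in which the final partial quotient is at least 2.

⌊-556/265⌋ = -3, remainder 239
⌊265/239⌋ = 1, remainder 26
⌊239/26⌋ = 9, remainder 5
⌊26/5⌋ = 5, remainder 1
⌊5/1⌋ = 5, remainder 0

[-3; 1, 9, 5, 5]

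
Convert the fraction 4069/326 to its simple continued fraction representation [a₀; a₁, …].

[12; 2, 13, 12]

4069 ÷ 326 → quotient 12, remainder 157
326 ÷ 157 → quotient 2, remainder 12
157 ÷ 12 → quotient 13, remainder 1
12 ÷ 1 → quotient 12, remainder 0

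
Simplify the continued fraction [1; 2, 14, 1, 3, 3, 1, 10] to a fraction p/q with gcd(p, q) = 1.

a_0 = 1: 1/1
a_1 = 2: 3/2
a_2 = 14: 43/29
a_3 = 1: 46/31
a_4 = 3: 181/122
a_5 = 3: 589/397
a_6 = 1: 770/519
a_7 = 10: 8289/5587

8289/5587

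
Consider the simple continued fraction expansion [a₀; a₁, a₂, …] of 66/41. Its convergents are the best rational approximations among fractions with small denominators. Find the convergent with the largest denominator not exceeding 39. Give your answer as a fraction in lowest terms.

29/18

a_0 = 1: 1/1  (≤ bound)
a_1 = 1: 2/1  (≤ bound)
a_2 = 1: 3/2  (≤ bound)
a_3 = 1: 5/3  (≤ bound)
a_4 = 1: 8/5  (≤ bound)
a_5 = 3: 29/18  (≤ bound)
a_6 = 2: 66/41  (> 39, stop)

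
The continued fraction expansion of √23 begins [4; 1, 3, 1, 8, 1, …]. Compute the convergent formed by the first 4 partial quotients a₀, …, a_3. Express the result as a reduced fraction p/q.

24/5

Start with 1.
3 + 1/(1/1) = 3 + 1/1 = 4/1
1 + 1/(4/1) = 1 + 1/4 = 5/4
4 + 1/(5/4) = 4 + 4/5 = 24/5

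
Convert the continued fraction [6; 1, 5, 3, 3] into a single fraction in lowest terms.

Use the convergent recurrence hₖ = aₖ·hₖ₋₁ + hₖ₋₂ (and likewise for the denominators kₖ):
a_0 = 6: 6/1
a_1 = 1: 7/1
a_2 = 5: 41/6
a_3 = 3: 130/19
a_4 = 3: 431/63

431/63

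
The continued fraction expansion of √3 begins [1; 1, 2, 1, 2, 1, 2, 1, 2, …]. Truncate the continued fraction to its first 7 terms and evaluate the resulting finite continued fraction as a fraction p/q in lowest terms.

71/41

Collapse the nested fraction from the inside out:
Start with 2.
1 + 1/(2/1) = 1 + 1/2 = 3/2
2 + 1/(3/2) = 2 + 2/3 = 8/3
1 + 1/(8/3) = 1 + 3/8 = 11/8
2 + 1/(11/8) = 2 + 8/11 = 30/11
1 + 1/(30/11) = 1 + 11/30 = 41/30
1 + 1/(41/30) = 1 + 30/41 = 71/41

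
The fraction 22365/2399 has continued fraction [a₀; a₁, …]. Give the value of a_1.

3

22365 = 9·2399 + 774, so a_0 = 9
2399 = 3·774 + 77, so a_1 = 3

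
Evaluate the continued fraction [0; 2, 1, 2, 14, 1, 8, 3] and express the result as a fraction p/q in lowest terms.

1279/3420

Start with 3.
8 + 1/(3/1) = 8 + 1/3 = 25/3
1 + 1/(25/3) = 1 + 3/25 = 28/25
14 + 1/(28/25) = 14 + 25/28 = 417/28
2 + 1/(417/28) = 2 + 28/417 = 862/417
1 + 1/(862/417) = 1 + 417/862 = 1279/862
2 + 1/(1279/862) = 2 + 862/1279 = 3420/1279
0 + 1/(3420/1279) = 0 + 1279/3420 = 1279/3420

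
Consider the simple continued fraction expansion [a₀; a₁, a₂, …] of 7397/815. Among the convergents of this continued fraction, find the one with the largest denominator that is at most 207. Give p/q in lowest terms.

a_0 = 9: 9/1  (≤ bound)
a_1 = 13: 118/13  (≤ bound)
a_2 = 6: 717/79  (≤ bound)
a_3 = 1: 835/92  (≤ bound)
a_4 = 8: 7397/815  (> 207, stop)

835/92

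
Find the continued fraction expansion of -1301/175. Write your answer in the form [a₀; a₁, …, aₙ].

-1301 = -8·175 + 99, so a_0 = -8
175 = 1·99 + 76, so a_1 = 1
99 = 1·76 + 23, so a_2 = 1
76 = 3·23 + 7, so a_3 = 3
23 = 3·7 + 2, so a_4 = 3
7 = 3·2 + 1, so a_5 = 3
2 = 2·1 + 0, so a_6 = 2

[-8; 1, 1, 3, 3, 3, 2]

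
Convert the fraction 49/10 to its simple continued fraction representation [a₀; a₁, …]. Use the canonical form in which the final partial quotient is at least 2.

[4; 1, 9]

Apply division with remainder until the remainder is 0:
⌊49/10⌋ = 4, remainder 9
⌊10/9⌋ = 1, remainder 1
⌊9/1⌋ = 9, remainder 0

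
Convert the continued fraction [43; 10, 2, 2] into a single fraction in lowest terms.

2241/52

Starting at the tail and folding back:
Start with 2.
2 + 1/(2/1) = 2 + 1/2 = 5/2
10 + 1/(5/2) = 10 + 2/5 = 52/5
43 + 1/(52/5) = 43 + 5/52 = 2241/52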